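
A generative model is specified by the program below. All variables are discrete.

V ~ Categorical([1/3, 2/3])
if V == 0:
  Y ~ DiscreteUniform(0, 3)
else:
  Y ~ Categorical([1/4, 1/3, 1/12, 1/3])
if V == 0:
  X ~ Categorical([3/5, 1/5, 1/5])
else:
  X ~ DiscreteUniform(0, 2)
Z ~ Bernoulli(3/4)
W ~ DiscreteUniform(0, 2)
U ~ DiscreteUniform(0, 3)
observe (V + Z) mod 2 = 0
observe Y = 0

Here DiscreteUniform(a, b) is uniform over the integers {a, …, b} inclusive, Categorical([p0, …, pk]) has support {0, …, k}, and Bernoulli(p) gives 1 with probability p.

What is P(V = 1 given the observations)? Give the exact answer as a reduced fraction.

Enumerate traces; 72 have nonzero weight after conditioning:
  (V=0, Y=0, X=0, Z=0, W=0, U=0) weight 1/960
  (V=0, Y=0, X=0, Z=0, W=0, U=1) weight 1/960
  (V=0, Y=0, X=0, Z=0, W=0, U=2) weight 1/960
  (V=0, Y=0, X=0, Z=0, W=0, U=3) weight 1/960
  (V=0, Y=0, X=0, Z=0, W=1, U=0) weight 1/960
  (V=0, Y=0, X=0, Z=0, W=1, U=1) weight 1/960
  (V=0, Y=0, X=0, Z=0, W=1, U=2) weight 1/960
  (V=0, Y=0, X=0, Z=0, W=1, U=3) weight 1/960
  (V=1, Y=0, X=0, Z=1, W=0, U=0) weight 1/288
  … 63 more
Group by V:
  weight(V=0) = 1/48
  weight(V=1) = 1/8
Total weight = 1/48 + 1/8 = 7/48
P(V=0 | obs) = 1/48 / 7/48 = 1/7
P(V=1 | obs) = 1/8 / 7/48 = 6/7

P(V = 1 | obs) = 6/7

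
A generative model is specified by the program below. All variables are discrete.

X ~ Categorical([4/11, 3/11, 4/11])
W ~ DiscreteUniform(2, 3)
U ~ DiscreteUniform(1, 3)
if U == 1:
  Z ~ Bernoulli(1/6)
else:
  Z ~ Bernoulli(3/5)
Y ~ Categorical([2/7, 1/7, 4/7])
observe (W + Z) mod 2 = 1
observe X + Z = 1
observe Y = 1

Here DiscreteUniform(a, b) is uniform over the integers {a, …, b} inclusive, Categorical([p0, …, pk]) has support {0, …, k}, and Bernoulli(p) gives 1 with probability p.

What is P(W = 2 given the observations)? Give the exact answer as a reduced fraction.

P(W = 2 | obs) = 164/311

Enumerate traces; 6 have nonzero weight after conditioning:
  (X=0, W=2, U=1, Z=1, Y=1) weight 1/693
  (X=0, W=2, U=2, Z=1, Y=1) weight 2/385
  (X=0, W=2, U=3, Z=1, Y=1) weight 2/385
  (X=1, W=3, U=1, Z=0, Y=1) weight 5/924
  (X=1, W=3, U=2, Z=0, Y=1) weight 1/385
  (X=1, W=3, U=3, Z=0, Y=1) weight 1/385
Group by W:
  weight(W=2) = 41/3465
  weight(W=3) = 7/660
Total weight = 41/3465 + 7/660 = 311/13860
P(W=2 | obs) = 41/3465 / 311/13860 = 164/311
P(W=3 | obs) = 7/660 / 311/13860 = 147/311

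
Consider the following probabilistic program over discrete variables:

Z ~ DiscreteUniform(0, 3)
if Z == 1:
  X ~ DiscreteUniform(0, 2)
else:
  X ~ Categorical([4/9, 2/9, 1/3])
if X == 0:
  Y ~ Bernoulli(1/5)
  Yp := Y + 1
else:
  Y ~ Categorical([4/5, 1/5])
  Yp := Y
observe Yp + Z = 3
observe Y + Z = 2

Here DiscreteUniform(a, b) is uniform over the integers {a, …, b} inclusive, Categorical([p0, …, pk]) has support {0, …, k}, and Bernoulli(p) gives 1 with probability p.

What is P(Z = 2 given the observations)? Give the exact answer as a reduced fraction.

P(Z = 2 | obs) = 16/19

Enumerate traces; 2 have nonzero weight after conditioning:
  (Z=1, X=0, Y=1) weight 1/60
  (Z=2, X=0, Y=0) weight 4/45
Group by Z:
  weight(Z=1) = 1/60
  weight(Z=2) = 4/45
Total weight = 1/60 + 4/45 = 19/180
P(Z=1 | obs) = 1/60 / 19/180 = 3/19
P(Z=2 | obs) = 4/45 / 19/180 = 16/19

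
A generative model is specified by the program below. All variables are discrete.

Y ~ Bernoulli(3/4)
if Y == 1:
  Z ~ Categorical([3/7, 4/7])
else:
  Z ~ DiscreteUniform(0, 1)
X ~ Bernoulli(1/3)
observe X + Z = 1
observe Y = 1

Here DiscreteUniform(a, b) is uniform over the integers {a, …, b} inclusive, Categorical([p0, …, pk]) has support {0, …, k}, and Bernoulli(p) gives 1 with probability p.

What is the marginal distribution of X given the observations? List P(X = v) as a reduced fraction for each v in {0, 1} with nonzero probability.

P(X=0) = 8/11, P(X=1) = 3/11

Enumerate traces; 2 have nonzero weight after conditioning:
  (Y=1, Z=0, X=1) weight 3/28
  (Y=1, Z=1, X=0) weight 2/7
Group by X:
  weight(X=0) = 2/7
  weight(X=1) = 3/28
Total weight = 2/7 + 3/28 = 11/28
P(X=0 | obs) = 2/7 / 11/28 = 8/11
P(X=1 | obs) = 3/28 / 11/28 = 3/11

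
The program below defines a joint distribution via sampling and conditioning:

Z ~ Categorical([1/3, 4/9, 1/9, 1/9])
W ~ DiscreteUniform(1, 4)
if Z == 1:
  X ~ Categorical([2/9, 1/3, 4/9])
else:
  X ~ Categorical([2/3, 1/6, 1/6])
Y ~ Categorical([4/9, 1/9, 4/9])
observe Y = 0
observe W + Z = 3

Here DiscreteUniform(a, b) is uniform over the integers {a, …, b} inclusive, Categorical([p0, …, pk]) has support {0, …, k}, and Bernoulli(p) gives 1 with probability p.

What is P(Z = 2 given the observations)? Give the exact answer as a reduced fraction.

P(Z = 2 | obs) = 1/8

Enumerate traces; 9 have nonzero weight after conditioning:
  (Z=0, W=3, X=0, Y=0) weight 2/81
  (Z=0, W=3, X=1, Y=0) weight 1/162
  (Z=0, W=3, X=2, Y=0) weight 1/162
  (Z=1, W=2, X=0, Y=0) weight 8/729
  (Z=1, W=2, X=1, Y=0) weight 4/243
  (Z=1, W=2, X=2, Y=0) weight 16/729
  (Z=2, W=1, X=0, Y=0) weight 2/243
  (Z=2, W=1, X=1, Y=0) weight 1/486
  … 1 more
Group by Z:
  weight(Z=0) = 1/27
  weight(Z=1) = 4/81
  weight(Z=2) = 1/81
Total weight = 1/27 + 4/81 + 1/81 = 8/81
P(Z=0 | obs) = 1/27 / 8/81 = 3/8
P(Z=1 | obs) = 4/81 / 8/81 = 1/2
P(Z=2 | obs) = 1/81 / 8/81 = 1/8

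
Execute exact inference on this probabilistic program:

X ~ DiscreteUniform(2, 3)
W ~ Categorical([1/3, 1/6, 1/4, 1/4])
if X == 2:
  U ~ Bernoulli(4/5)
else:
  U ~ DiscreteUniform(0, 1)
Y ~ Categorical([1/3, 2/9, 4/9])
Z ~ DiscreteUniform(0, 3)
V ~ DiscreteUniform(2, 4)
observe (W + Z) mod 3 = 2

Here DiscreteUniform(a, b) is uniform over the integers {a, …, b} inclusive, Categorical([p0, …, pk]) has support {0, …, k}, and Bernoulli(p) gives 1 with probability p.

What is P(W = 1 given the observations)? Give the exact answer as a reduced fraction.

Enumerate traces; 180 have nonzero weight after conditioning:
  (X=2, W=0, U=0, Y=0, Z=2, V=2) weight 1/1080
  (X=2, W=0, U=0, Y=0, Z=2, V=3) weight 1/1080
  (X=2, W=0, U=0, Y=0, Z=2, V=4) weight 1/1080
  (X=2, W=0, U=0, Y=1, Z=2, V=2) weight 1/1620
  (X=2, W=0, U=0, Y=1, Z=2, V=3) weight 1/1620
  (X=2, W=0, U=0, Y=1, Z=2, V=4) weight 1/1620
  (X=2, W=0, U=0, Y=2, Z=2, V=2) weight 1/810
  (X=2, W=0, U=0, Y=2, Z=2, V=3) weight 1/810
  (X=2, W=1, U=0, Y=0, Z=1, V=2) weight 1/2160
  (X=2, W=2, U=0, Y=0, Z=0, V=2) weight 1/1440
  … 170 more
Group by W:
  weight(W=0) = 1/12
  weight(W=1) = 1/24
  weight(W=2) = 1/8
  weight(W=3) = 1/16
Total weight = 1/12 + 1/24 + 1/8 + 1/16 = 5/16
P(W=0 | obs) = 1/12 / 5/16 = 4/15
P(W=1 | obs) = 1/24 / 5/16 = 2/15
P(W=2 | obs) = 1/8 / 5/16 = 2/5
P(W=3 | obs) = 1/16 / 5/16 = 1/5

P(W = 1 | obs) = 2/15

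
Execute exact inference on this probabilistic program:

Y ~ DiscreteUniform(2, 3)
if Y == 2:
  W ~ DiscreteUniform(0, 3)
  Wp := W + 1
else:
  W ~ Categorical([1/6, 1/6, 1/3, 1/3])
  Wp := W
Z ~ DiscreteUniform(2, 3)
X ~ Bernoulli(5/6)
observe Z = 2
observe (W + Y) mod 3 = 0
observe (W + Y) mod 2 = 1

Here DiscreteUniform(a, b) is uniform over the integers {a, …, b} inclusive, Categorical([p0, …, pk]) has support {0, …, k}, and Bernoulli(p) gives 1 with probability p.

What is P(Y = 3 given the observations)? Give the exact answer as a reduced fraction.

P(Y = 3 | obs) = 2/5

Enumerate traces; 4 have nonzero weight after conditioning:
  (Y=2, W=1, Z=2, X=0) weight 1/96
  (Y=2, W=1, Z=2, X=1) weight 5/96
  (Y=3, W=0, Z=2, X=0) weight 1/144
  (Y=3, W=0, Z=2, X=1) weight 5/144
Group by Y:
  weight(Y=2) = 1/16
  weight(Y=3) = 1/24
Total weight = 1/16 + 1/24 = 5/48
P(Y=2 | obs) = 1/16 / 5/48 = 3/5
P(Y=3 | obs) = 1/24 / 5/48 = 2/5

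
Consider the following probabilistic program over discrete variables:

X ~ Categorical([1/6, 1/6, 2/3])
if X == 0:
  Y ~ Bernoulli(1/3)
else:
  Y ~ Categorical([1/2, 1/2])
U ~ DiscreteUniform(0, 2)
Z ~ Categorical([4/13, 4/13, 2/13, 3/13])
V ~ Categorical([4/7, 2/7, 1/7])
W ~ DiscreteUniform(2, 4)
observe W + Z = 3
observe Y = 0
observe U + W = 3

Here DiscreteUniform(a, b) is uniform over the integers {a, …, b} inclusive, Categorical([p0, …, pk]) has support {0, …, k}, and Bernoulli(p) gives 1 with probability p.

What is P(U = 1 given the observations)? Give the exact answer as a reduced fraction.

P(U = 1 | obs) = 1/2

Enumerate traces; 18 have nonzero weight after conditioning:
  (X=0, Y=0, U=0, Z=0, V=0, W=3) weight 16/7371
  (X=0, Y=0, U=0, Z=0, V=1, W=3) weight 8/7371
  (X=0, Y=0, U=0, Z=0, V=2, W=3) weight 4/7371
  (X=0, Y=0, U=1, Z=1, V=0, W=2) weight 16/7371
  (X=0, Y=0, U=1, Z=1, V=1, W=2) weight 8/7371
  (X=0, Y=0, U=1, Z=1, V=2, W=2) weight 4/7371
  (X=1, Y=0, U=0, Z=0, V=0, W=3) weight 4/2457
  (X=1, Y=0, U=0, Z=0, V=1, W=3) weight 2/2457
  … 10 more
Group by U:
  weight(U=0) = 19/1053
  weight(U=1) = 19/1053
Total weight = 19/1053 + 19/1053 = 38/1053
P(U=0 | obs) = 19/1053 / 38/1053 = 1/2
P(U=1 | obs) = 19/1053 / 38/1053 = 1/2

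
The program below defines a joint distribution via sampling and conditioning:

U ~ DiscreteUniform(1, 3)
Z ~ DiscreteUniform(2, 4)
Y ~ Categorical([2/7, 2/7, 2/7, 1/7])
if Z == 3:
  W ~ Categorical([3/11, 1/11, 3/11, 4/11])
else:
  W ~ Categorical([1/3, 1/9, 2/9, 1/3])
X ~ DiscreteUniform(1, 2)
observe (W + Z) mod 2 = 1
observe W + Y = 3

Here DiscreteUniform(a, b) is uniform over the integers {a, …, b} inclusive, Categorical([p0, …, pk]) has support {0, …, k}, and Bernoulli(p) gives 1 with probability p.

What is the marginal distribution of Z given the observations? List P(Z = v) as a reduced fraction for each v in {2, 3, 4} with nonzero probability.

Enumerate traces; 36 have nonzero weight after conditioning:
  (U=1, Z=2, Y=0, W=3, X=1) weight 1/189
  (U=1, Z=2, Y=0, W=3, X=2) weight 1/189
  (U=1, Z=2, Y=2, W=1, X=1) weight 1/567
  (U=1, Z=2, Y=2, W=1, X=2) weight 1/567
  (U=1, Z=3, Y=1, W=2, X=1) weight 1/231
  (U=1, Z=3, Y=1, W=2, X=2) weight 1/231
  (U=1, Z=3, Y=3, W=0, X=1) weight 1/462
  (U=1, Z=3, Y=3, W=0, X=2) weight 1/462
  (U=1, Z=4, Y=0, W=3, X=1) weight 1/189
  … 27 more
Group by Z:
  weight(Z=2) = 8/189
  weight(Z=3) = 3/77
  weight(Z=4) = 8/189
Total weight = 8/189 + 3/77 + 8/189 = 257/2079
P(Z=2 | obs) = 8/189 / 257/2079 = 88/257
P(Z=3 | obs) = 3/77 / 257/2079 = 81/257
P(Z=4 | obs) = 8/189 / 257/2079 = 88/257

P(Z=2) = 88/257, P(Z=3) = 81/257, P(Z=4) = 88/257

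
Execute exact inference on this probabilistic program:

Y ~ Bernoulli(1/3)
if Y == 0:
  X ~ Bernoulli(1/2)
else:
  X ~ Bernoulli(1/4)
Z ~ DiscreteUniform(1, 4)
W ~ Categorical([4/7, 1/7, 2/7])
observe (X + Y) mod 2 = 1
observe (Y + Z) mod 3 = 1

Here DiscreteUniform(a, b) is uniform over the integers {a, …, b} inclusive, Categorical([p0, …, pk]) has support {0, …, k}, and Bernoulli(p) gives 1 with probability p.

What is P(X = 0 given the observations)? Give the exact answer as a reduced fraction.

Enumerate traces; 9 have nonzero weight after conditioning:
  (Y=0, X=1, Z=1, W=0) weight 1/21
  (Y=0, X=1, Z=1, W=1) weight 1/84
  (Y=0, X=1, Z=1, W=2) weight 1/42
  (Y=0, X=1, Z=4, W=0) weight 1/21
  (Y=0, X=1, Z=4, W=1) weight 1/84
  (Y=0, X=1, Z=4, W=2) weight 1/42
  (Y=1, X=0, Z=3, W=0) weight 1/28
  (Y=1, X=0, Z=3, W=1) weight 1/112
  … 1 more
Group by X:
  weight(X=0) = 1/16
  weight(X=1) = 1/6
Total weight = 1/16 + 1/6 = 11/48
P(X=0 | obs) = 1/16 / 11/48 = 3/11
P(X=1 | obs) = 1/6 / 11/48 = 8/11

P(X = 0 | obs) = 3/11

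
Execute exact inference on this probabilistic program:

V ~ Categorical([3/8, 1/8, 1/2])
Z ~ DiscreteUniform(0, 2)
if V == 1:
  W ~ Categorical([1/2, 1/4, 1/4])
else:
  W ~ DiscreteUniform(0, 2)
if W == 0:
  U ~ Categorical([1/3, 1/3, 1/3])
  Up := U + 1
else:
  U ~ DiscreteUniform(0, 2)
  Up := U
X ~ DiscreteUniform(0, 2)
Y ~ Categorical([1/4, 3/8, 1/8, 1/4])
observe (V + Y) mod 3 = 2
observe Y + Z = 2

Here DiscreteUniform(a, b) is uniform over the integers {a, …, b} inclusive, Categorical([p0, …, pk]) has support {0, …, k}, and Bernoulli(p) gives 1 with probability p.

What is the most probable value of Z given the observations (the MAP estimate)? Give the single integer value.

Enumerate traces; 81 have nonzero weight after conditioning:
  (V=0, Z=0, W=0, U=0, X=0, Y=2) weight 1/1728
  (V=0, Z=0, W=0, U=0, X=1, Y=2) weight 1/1728
  (V=0, Z=0, W=0, U=0, X=2, Y=2) weight 1/1728
  (V=0, Z=0, W=0, U=1, X=0, Y=2) weight 1/1728
  (V=0, Z=0, W=0, U=1, X=1, Y=2) weight 1/1728
  (V=0, Z=0, W=0, U=1, X=2, Y=2) weight 1/1728
  (V=0, Z=0, W=0, U=2, X=0, Y=2) weight 1/1728
  (V=0, Z=0, W=0, U=2, X=1, Y=2) weight 1/1728
  (V=1, Z=1, W=0, U=0, X=0, Y=1) weight 1/1152
  (V=2, Z=2, W=0, U=0, X=0, Y=0) weight 1/648
  … 71 more
Group by Z:
  weight(Z=0) = 1/64
  weight(Z=1) = 1/64
  weight(Z=2) = 1/24
Total weight = 1/64 + 1/64 + 1/24 = 7/96
P(Z=0 | obs) = 1/64 / 7/96 = 3/14
P(Z=1 | obs) = 1/64 / 7/96 = 3/14
P(Z=2 | obs) = 1/24 / 7/96 = 4/7
argmax = 2

argmax_v P(Z = v | obs) = 2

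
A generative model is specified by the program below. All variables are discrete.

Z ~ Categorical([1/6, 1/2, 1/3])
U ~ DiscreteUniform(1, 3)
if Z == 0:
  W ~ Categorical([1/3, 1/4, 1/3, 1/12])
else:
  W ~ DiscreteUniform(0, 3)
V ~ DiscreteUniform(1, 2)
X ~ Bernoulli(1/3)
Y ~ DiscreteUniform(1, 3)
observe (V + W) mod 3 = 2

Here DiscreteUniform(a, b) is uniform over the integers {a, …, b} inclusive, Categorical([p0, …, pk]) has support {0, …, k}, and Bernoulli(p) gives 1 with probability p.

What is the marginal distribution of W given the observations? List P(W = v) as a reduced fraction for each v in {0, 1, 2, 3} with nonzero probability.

P(W=0) = 19/53, P(W=1) = 18/53, P(W=3) = 16/53

Enumerate traces; 162 have nonzero weight after conditioning:
  (Z=0, U=1, W=0, V=2, X=0, Y=1) weight 1/486
  (Z=0, U=1, W=0, V=2, X=0, Y=2) weight 1/486
  (Z=0, U=1, W=0, V=2, X=0, Y=3) weight 1/486
  (Z=0, U=1, W=0, V=2, X=1, Y=1) weight 1/972
  (Z=0, U=1, W=0, V=2, X=1, Y=2) weight 1/972
  (Z=0, U=1, W=0, V=2, X=1, Y=3) weight 1/972
  (Z=0, U=1, W=1, V=1, X=0, Y=1) weight 1/648
  (Z=0, U=1, W=1, V=1, X=0, Y=2) weight 1/648
  (Z=0, U=1, W=3, V=2, X=0, Y=1) weight 1/1944
  … 153 more
Group by W:
  weight(W=0) = 19/144
  weight(W=1) = 1/8
  weight(W=3) = 1/9
Total weight = 19/144 + 1/8 + 1/9 = 53/144
P(W=0 | obs) = 19/144 / 53/144 = 19/53
P(W=1 | obs) = 1/8 / 53/144 = 18/53
P(W=3 | obs) = 1/9 / 53/144 = 16/53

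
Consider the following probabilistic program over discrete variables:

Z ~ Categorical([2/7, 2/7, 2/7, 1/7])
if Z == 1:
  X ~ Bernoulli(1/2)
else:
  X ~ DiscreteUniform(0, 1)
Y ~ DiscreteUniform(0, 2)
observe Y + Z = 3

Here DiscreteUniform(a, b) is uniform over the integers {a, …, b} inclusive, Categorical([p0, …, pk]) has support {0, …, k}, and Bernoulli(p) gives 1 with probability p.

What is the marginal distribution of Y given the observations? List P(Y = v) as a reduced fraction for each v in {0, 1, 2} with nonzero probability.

P(Y=0) = 1/5, P(Y=1) = 2/5, P(Y=2) = 2/5

Enumerate traces; 6 have nonzero weight after conditioning:
  (Z=1, X=0, Y=2) weight 1/21
  (Z=1, X=1, Y=2) weight 1/21
  (Z=2, X=0, Y=1) weight 1/21
  (Z=2, X=1, Y=1) weight 1/21
  (Z=3, X=0, Y=0) weight 1/42
  (Z=3, X=1, Y=0) weight 1/42
Group by Y:
  weight(Y=0) = 1/21
  weight(Y=1) = 2/21
  weight(Y=2) = 2/21
Total weight = 1/21 + 2/21 + 2/21 = 5/21
P(Y=0 | obs) = 1/21 / 5/21 = 1/5
P(Y=1 | obs) = 2/21 / 5/21 = 2/5
P(Y=2 | obs) = 2/21 / 5/21 = 2/5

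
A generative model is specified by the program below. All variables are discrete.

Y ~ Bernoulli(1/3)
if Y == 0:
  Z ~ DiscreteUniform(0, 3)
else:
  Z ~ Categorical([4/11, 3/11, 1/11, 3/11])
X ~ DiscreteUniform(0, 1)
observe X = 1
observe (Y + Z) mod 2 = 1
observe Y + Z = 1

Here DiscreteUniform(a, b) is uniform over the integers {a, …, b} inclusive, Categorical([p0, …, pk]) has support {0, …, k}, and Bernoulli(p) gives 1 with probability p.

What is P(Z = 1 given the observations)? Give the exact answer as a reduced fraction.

P(Z = 1 | obs) = 11/19

Enumerate traces; 2 have nonzero weight after conditioning:
  (Y=0, Z=1, X=1) weight 1/12
  (Y=1, Z=0, X=1) weight 2/33
Group by Z:
  weight(Z=0) = 2/33
  weight(Z=1) = 1/12
Total weight = 2/33 + 1/12 = 19/132
P(Z=0 | obs) = 2/33 / 19/132 = 8/19
P(Z=1 | obs) = 1/12 / 19/132 = 11/19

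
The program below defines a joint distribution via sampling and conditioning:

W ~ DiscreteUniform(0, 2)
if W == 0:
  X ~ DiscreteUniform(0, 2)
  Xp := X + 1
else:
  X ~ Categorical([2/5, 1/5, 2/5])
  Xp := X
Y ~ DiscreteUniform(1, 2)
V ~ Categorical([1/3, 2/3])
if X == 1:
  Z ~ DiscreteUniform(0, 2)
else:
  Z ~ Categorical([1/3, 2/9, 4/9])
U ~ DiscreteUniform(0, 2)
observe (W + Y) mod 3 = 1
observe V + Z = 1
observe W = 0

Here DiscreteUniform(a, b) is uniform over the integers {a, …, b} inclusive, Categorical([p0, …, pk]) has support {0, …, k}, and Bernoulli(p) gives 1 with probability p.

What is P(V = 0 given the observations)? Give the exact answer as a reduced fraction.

Enumerate traces; 18 have nonzero weight after conditioning:
  (W=0, X=0, Y=1, V=0, Z=1, U=0) weight 1/729
  (W=0, X=0, Y=1, V=0, Z=1, U=1) weight 1/729
  (W=0, X=0, Y=1, V=0, Z=1, U=2) weight 1/729
  (W=0, X=0, Y=1, V=1, Z=0, U=0) weight 1/243
  (W=0, X=0, Y=1, V=1, Z=0, U=1) weight 1/243
  (W=0, X=0, Y=1, V=1, Z=0, U=2) weight 1/243
  (W=0, X=1, Y=1, V=0, Z=1, U=0) weight 1/486
  (W=0, X=1, Y=1, V=0, Z=1, U=1) weight 1/486
  … 10 more
Group by V:
  weight(V=0) = 7/486
  weight(V=1) = 1/27
Total weight = 7/486 + 1/27 = 25/486
P(V=0 | obs) = 7/486 / 25/486 = 7/25
P(V=1 | obs) = 1/27 / 25/486 = 18/25

P(V = 0 | obs) = 7/25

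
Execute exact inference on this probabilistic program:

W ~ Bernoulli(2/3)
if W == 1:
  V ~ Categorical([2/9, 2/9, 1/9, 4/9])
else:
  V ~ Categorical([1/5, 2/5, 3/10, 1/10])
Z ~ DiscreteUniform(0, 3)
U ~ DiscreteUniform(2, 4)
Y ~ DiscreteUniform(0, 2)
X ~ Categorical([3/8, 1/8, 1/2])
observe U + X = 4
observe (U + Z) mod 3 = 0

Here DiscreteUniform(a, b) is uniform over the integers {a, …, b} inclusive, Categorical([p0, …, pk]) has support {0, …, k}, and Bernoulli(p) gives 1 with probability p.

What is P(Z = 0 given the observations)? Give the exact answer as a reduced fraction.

P(Z = 0 | obs) = 1/9

Enumerate traces; 96 have nonzero weight after conditioning:
  (W=0, V=0, Z=0, U=3, Y=0, X=1) weight 1/4320
  (W=0, V=0, Z=0, U=3, Y=1, X=1) weight 1/4320
  (W=0, V=0, Z=0, U=3, Y=2, X=1) weight 1/4320
  (W=0, V=0, Z=1, U=2, Y=0, X=2) weight 1/1080
  (W=0, V=0, Z=1, U=2, Y=1, X=2) weight 1/1080
  (W=0, V=0, Z=1, U=2, Y=2, X=2) weight 1/1080
  (W=0, V=0, Z=2, U=4, Y=0, X=0) weight 1/1440
  (W=0, V=0, Z=2, U=4, Y=1, X=0) weight 1/1440
  (W=0, V=0, Z=3, U=3, Y=0, X=1) weight 1/4320
  … 87 more
Group by Z:
  weight(Z=0) = 1/96
  weight(Z=1) = 1/24
  weight(Z=2) = 1/32
  weight(Z=3) = 1/96
Total weight = 1/96 + 1/24 + 1/32 + 1/96 = 3/32
P(Z=0 | obs) = 1/96 / 3/32 = 1/9
P(Z=1 | obs) = 1/24 / 3/32 = 4/9
P(Z=2 | obs) = 1/32 / 3/32 = 1/3
P(Z=3 | obs) = 1/96 / 3/32 = 1/9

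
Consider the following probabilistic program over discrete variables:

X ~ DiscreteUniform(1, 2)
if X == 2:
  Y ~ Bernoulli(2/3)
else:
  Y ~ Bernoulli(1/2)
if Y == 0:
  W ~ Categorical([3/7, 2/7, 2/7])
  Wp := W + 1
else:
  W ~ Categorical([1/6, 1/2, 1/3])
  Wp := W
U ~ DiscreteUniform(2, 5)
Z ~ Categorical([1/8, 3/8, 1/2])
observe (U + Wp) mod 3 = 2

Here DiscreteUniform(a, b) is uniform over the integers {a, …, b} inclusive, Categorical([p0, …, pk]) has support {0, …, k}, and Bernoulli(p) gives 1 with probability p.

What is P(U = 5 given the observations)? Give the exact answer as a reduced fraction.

Enumerate traces; 48 have nonzero weight after conditioning:
  (X=1, Y=0, W=0, U=4, Z=0) weight 3/896
  (X=1, Y=0, W=0, U=4, Z=1) weight 9/896
  (X=1, Y=0, W=0, U=4, Z=2) weight 3/224
  (X=1, Y=0, W=1, U=3, Z=0) weight 1/448
  (X=1, Y=0, W=1, U=3, Z=1) weight 3/448
  (X=1, Y=0, W=1, U=3, Z=2) weight 1/112
  (X=1, Y=0, W=2, U=2, Z=0) weight 1/448
  (X=1, Y=0, W=2, U=2, Z=1) weight 3/448
  (X=1, Y=0, W=2, U=5, Z=0) weight 1/448
  … 39 more
Group by U:
  weight(U=2) = 109/2016
  weight(U=3) = 79/1008
  weight(U=4) = 79/672
  weight(U=5) = 109/2016
Total weight = 109/2016 + 79/1008 + 79/672 + 109/2016 = 613/2016
P(U=2 | obs) = 109/2016 / 613/2016 = 109/613
P(U=3 | obs) = 79/1008 / 613/2016 = 158/613
P(U=4 | obs) = 79/672 / 613/2016 = 237/613
P(U=5 | obs) = 109/2016 / 613/2016 = 109/613

P(U = 5 | obs) = 109/613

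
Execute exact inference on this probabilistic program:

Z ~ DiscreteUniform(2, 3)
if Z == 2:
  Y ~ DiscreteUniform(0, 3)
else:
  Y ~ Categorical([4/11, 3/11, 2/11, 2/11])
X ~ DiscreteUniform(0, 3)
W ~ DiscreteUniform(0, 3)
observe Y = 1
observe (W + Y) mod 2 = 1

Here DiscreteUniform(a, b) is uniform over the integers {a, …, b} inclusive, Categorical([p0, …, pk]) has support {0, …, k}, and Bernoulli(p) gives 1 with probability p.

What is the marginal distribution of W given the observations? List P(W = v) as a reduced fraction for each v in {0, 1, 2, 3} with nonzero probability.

P(W=0) = 1/2, P(W=2) = 1/2

Enumerate traces; 16 have nonzero weight after conditioning:
  (Z=2, Y=1, X=0, W=0) weight 1/128
  (Z=2, Y=1, X=0, W=2) weight 1/128
  (Z=2, Y=1, X=1, W=0) weight 1/128
  (Z=2, Y=1, X=1, W=2) weight 1/128
  (Z=2, Y=1, X=2, W=0) weight 1/128
  (Z=2, Y=1, X=2, W=2) weight 1/128
  (Z=2, Y=1, X=3, W=0) weight 1/128
  (Z=2, Y=1, X=3, W=2) weight 1/128
  … 8 more
Group by W:
  weight(W=0) = 23/352
  weight(W=2) = 23/352
Total weight = 23/352 + 23/352 = 23/176
P(W=0 | obs) = 23/352 / 23/176 = 1/2
P(W=2 | obs) = 23/352 / 23/176 = 1/2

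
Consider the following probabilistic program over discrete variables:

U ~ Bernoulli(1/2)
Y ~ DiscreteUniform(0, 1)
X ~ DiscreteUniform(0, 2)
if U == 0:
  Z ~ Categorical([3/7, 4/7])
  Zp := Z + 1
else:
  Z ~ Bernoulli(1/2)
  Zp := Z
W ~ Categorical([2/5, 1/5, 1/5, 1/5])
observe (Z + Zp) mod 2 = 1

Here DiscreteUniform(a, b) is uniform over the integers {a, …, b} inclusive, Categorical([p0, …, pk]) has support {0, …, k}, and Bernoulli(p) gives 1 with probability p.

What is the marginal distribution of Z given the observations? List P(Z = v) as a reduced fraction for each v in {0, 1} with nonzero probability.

Enumerate traces; 48 have nonzero weight after conditioning:
  (U=0, Y=0, X=0, Z=0, W=0) weight 1/70
  (U=0, Y=0, X=0, Z=0, W=1) weight 1/140
  (U=0, Y=0, X=0, Z=0, W=2) weight 1/140
  (U=0, Y=0, X=0, Z=0, W=3) weight 1/140
  (U=0, Y=0, X=0, Z=1, W=0) weight 2/105
  (U=0, Y=0, X=0, Z=1, W=1) weight 1/105
  (U=0, Y=0, X=0, Z=1, W=2) weight 1/105
  (U=0, Y=0, X=0, Z=1, W=3) weight 1/105
  … 40 more
Group by Z:
  weight(Z=0) = 3/14
  weight(Z=1) = 2/7
Total weight = 3/14 + 2/7 = 1/2
P(Z=0 | obs) = 3/14 / 1/2 = 3/7
P(Z=1 | obs) = 2/7 / 1/2 = 4/7

P(Z=0) = 3/7, P(Z=1) = 4/7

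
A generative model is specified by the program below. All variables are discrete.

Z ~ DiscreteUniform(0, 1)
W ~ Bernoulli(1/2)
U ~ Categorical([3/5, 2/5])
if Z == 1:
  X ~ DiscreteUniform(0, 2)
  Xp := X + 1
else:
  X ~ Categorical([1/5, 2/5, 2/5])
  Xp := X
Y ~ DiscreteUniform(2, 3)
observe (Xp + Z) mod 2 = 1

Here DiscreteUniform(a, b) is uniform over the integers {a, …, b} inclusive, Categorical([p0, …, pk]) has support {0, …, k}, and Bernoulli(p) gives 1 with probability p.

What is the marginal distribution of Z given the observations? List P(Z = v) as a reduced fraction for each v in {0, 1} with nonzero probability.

P(Z=0) = 6/11, P(Z=1) = 5/11

Enumerate traces; 16 have nonzero weight after conditioning:
  (Z=0, W=0, U=0, X=1, Y=2) weight 3/100
  (Z=0, W=0, U=0, X=1, Y=3) weight 3/100
  (Z=0, W=0, U=1, X=1, Y=2) weight 1/50
  (Z=0, W=0, U=1, X=1, Y=3) weight 1/50
  (Z=0, W=1, U=0, X=1, Y=2) weight 3/100
  (Z=0, W=1, U=0, X=1, Y=3) weight 3/100
  (Z=0, W=1, U=1, X=1, Y=2) weight 1/50
  (Z=0, W=1, U=1, X=1, Y=3) weight 1/50
  (Z=1, W=0, U=0, X=1, Y=2) weight 1/40
  … 7 more
Group by Z:
  weight(Z=0) = 1/5
  weight(Z=1) = 1/6
Total weight = 1/5 + 1/6 = 11/30
P(Z=0 | obs) = 1/5 / 11/30 = 6/11
P(Z=1 | obs) = 1/6 / 11/30 = 5/11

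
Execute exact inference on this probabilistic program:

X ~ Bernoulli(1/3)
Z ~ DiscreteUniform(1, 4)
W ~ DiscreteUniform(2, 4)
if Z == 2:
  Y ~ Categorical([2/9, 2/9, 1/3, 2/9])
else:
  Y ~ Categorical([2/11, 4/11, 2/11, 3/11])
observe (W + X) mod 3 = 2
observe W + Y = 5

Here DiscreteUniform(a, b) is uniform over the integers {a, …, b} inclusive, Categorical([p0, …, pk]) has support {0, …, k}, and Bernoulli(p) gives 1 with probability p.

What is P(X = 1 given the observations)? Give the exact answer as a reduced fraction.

Enumerate traces; 8 have nonzero weight after conditioning:
  (X=0, Z=1, W=2, Y=3) weight 1/66
  (X=0, Z=2, W=2, Y=3) weight 1/81
  (X=0, Z=3, W=2, Y=3) weight 1/66
  (X=0, Z=4, W=2, Y=3) weight 1/66
  (X=1, Z=1, W=4, Y=1) weight 1/99
  (X=1, Z=2, W=4, Y=1) weight 1/162
  (X=1, Z=3, W=4, Y=1) weight 1/99
  (X=1, Z=4, W=4, Y=1) weight 1/99
Group by X:
  weight(X=0) = 103/1782
  weight(X=1) = 65/1782
Total weight = 103/1782 + 65/1782 = 28/297
P(X=0 | obs) = 103/1782 / 28/297 = 103/168
P(X=1 | obs) = 65/1782 / 28/297 = 65/168

P(X = 1 | obs) = 65/168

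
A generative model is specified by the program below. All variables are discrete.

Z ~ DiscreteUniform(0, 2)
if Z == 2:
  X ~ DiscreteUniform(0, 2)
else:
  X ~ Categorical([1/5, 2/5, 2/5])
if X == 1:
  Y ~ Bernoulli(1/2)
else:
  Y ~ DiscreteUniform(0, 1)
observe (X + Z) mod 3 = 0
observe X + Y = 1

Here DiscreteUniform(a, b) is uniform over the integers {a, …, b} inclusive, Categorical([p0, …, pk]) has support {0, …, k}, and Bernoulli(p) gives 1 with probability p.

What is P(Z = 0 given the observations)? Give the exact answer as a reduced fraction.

Enumerate traces; 2 have nonzero weight after conditioning:
  (Z=0, X=0, Y=1) weight 1/30
  (Z=2, X=1, Y=0) weight 1/18
Group by Z:
  weight(Z=0) = 1/30
  weight(Z=2) = 1/18
Total weight = 1/30 + 1/18 = 4/45
P(Z=0 | obs) = 1/30 / 4/45 = 3/8
P(Z=2 | obs) = 1/18 / 4/45 = 5/8

P(Z = 0 | obs) = 3/8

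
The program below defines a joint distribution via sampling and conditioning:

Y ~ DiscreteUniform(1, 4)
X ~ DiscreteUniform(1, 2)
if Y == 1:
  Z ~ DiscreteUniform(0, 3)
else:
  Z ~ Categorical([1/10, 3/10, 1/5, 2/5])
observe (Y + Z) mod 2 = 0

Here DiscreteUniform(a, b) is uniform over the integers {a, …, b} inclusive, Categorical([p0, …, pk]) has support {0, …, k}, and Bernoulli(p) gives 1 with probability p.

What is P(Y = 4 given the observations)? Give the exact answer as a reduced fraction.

P(Y = 4 | obs) = 1/6

Enumerate traces; 16 have nonzero weight after conditioning:
  (Y=1, X=1, Z=1) weight 1/32
  (Y=1, X=1, Z=3) weight 1/32
  (Y=1, X=2, Z=1) weight 1/32
  (Y=1, X=2, Z=3) weight 1/32
  (Y=2, X=1, Z=0) weight 1/80
  (Y=2, X=1, Z=2) weight 1/40
  (Y=2, X=2, Z=0) weight 1/80
  (Y=2, X=2, Z=2) weight 1/40
  (Y=3, X=1, Z=1) weight 3/80
  (Y=4, X=1, Z=0) weight 1/80
  … 6 more
Group by Y:
  weight(Y=1) = 1/8
  weight(Y=2) = 3/40
  weight(Y=3) = 7/40
  weight(Y=4) = 3/40
Total weight = 1/8 + 3/40 + 7/40 + 3/40 = 9/20
P(Y=1 | obs) = 1/8 / 9/20 = 5/18
P(Y=2 | obs) = 3/40 / 9/20 = 1/6
P(Y=3 | obs) = 7/40 / 9/20 = 7/18
P(Y=4 | obs) = 3/40 / 9/20 = 1/6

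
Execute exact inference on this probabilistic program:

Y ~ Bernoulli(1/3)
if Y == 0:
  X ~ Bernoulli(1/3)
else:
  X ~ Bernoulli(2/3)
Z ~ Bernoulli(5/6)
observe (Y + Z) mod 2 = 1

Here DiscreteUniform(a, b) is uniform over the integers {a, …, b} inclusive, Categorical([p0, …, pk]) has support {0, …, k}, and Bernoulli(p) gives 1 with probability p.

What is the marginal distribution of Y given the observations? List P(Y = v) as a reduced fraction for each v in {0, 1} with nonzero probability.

P(Y=0) = 10/11, P(Y=1) = 1/11

Enumerate traces; 4 have nonzero weight after conditioning:
  (Y=0, X=0, Z=1) weight 10/27
  (Y=0, X=1, Z=1) weight 5/27
  (Y=1, X=0, Z=0) weight 1/54
  (Y=1, X=1, Z=0) weight 1/27
Group by Y:
  weight(Y=0) = 5/9
  weight(Y=1) = 1/18
Total weight = 5/9 + 1/18 = 11/18
P(Y=0 | obs) = 5/9 / 11/18 = 10/11
P(Y=1 | obs) = 1/18 / 11/18 = 1/11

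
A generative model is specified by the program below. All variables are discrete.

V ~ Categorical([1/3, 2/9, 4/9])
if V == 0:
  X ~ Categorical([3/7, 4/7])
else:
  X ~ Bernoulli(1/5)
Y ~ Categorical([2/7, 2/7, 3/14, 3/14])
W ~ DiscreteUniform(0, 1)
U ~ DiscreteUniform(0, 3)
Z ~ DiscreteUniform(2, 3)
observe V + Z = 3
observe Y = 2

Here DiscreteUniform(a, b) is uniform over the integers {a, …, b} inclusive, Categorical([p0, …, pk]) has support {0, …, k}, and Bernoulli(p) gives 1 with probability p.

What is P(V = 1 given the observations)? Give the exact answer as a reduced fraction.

P(V = 1 | obs) = 2/5

Enumerate traces; 32 have nonzero weight after conditioning:
  (V=0, X=0, Y=2, W=0, U=0, Z=3) weight 3/1568
  (V=0, X=0, Y=2, W=0, U=1, Z=3) weight 3/1568
  (V=0, X=0, Y=2, W=0, U=2, Z=3) weight 3/1568
  (V=0, X=0, Y=2, W=0, U=3, Z=3) weight 3/1568
  (V=0, X=0, Y=2, W=1, U=0, Z=3) weight 3/1568
  (V=0, X=0, Y=2, W=1, U=1, Z=3) weight 3/1568
  (V=0, X=0, Y=2, W=1, U=2, Z=3) weight 3/1568
  (V=0, X=0, Y=2, W=1, U=3, Z=3) weight 3/1568
  (V=1, X=0, Y=2, W=0, U=0, Z=2) weight 1/420
  … 23 more
Group by V:
  weight(V=0) = 1/28
  weight(V=1) = 1/42
Total weight = 1/28 + 1/42 = 5/84
P(V=0 | obs) = 1/28 / 5/84 = 3/5
P(V=1 | obs) = 1/42 / 5/84 = 2/5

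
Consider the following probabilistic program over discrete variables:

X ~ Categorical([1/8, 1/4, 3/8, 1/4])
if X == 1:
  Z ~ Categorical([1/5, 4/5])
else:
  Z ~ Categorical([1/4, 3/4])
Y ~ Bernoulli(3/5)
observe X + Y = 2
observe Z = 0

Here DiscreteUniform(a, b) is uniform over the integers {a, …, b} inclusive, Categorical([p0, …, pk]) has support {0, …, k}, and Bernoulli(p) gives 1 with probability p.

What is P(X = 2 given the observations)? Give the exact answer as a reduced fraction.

P(X = 2 | obs) = 5/9

Enumerate traces; 2 have nonzero weight after conditioning:
  (X=1, Z=0, Y=1) weight 3/100
  (X=2, Z=0, Y=0) weight 3/80
Group by X:
  weight(X=1) = 3/100
  weight(X=2) = 3/80
Total weight = 3/100 + 3/80 = 27/400
P(X=1 | obs) = 3/100 / 27/400 = 4/9
P(X=2 | obs) = 3/80 / 27/400 = 5/9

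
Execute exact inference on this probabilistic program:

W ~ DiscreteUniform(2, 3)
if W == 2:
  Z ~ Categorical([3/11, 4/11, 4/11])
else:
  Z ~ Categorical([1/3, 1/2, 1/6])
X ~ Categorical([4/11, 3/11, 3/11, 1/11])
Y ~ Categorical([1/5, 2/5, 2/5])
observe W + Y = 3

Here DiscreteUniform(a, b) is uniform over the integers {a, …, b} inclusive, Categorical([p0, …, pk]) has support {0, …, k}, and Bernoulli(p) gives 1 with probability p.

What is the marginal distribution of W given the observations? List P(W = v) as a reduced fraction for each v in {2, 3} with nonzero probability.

P(W=2) = 2/3, P(W=3) = 1/3

Enumerate traces; 24 have nonzero weight after conditioning:
  (W=2, Z=0, X=0, Y=1) weight 12/605
  (W=2, Z=0, X=1, Y=1) weight 9/605
  (W=2, Z=0, X=2, Y=1) weight 9/605
  (W=2, Z=0, X=3, Y=1) weight 3/605
  (W=2, Z=1, X=0, Y=1) weight 16/605
  (W=2, Z=1, X=1, Y=1) weight 12/605
  (W=2, Z=1, X=2, Y=1) weight 12/605
  (W=2, Z=1, X=3, Y=1) weight 4/605
  (W=3, Z=0, X=0, Y=0) weight 2/165
  … 15 more
Group by W:
  weight(W=2) = 1/5
  weight(W=3) = 1/10
Total weight = 1/5 + 1/10 = 3/10
P(W=2 | obs) = 1/5 / 3/10 = 2/3
P(W=3 | obs) = 1/10 / 3/10 = 1/3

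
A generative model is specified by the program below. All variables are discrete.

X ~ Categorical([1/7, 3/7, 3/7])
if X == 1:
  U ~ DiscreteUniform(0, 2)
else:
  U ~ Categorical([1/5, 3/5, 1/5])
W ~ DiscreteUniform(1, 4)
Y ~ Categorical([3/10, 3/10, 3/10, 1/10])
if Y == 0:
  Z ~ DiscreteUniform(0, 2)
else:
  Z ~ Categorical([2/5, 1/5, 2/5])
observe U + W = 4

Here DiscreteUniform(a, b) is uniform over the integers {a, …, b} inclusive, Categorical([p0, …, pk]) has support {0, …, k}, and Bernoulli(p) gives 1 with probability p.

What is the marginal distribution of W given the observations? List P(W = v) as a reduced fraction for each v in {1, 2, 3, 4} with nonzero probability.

P(W=2) = 9/35, P(W=3) = 17/35, P(W=4) = 9/35

Enumerate traces; 108 have nonzero weight after conditioning:
  (X=0, U=0, W=4, Y=0, Z=0) weight 1/1400
  (X=0, U=0, W=4, Y=0, Z=1) weight 1/1400
  (X=0, U=0, W=4, Y=0, Z=2) weight 1/1400
  (X=0, U=0, W=4, Y=1, Z=0) weight 3/3500
  (X=0, U=0, W=4, Y=1, Z=1) weight 3/7000
  (X=0, U=0, W=4, Y=1, Z=2) weight 3/3500
  (X=0, U=0, W=4, Y=2, Z=0) weight 3/3500
  (X=0, U=0, W=4, Y=2, Z=1) weight 3/7000
  (X=0, U=1, W=3, Y=0, Z=0) weight 3/1400
  (X=0, U=2, W=2, Y=0, Z=0) weight 1/1400
  … 98 more
Group by W:
  weight(W=2) = 9/140
  weight(W=3) = 17/140
  weight(W=4) = 9/140
Total weight = 9/140 + 17/140 + 9/140 = 1/4
P(W=2 | obs) = 9/140 / 1/4 = 9/35
P(W=3 | obs) = 17/140 / 1/4 = 17/35
P(W=4 | obs) = 9/140 / 1/4 = 9/35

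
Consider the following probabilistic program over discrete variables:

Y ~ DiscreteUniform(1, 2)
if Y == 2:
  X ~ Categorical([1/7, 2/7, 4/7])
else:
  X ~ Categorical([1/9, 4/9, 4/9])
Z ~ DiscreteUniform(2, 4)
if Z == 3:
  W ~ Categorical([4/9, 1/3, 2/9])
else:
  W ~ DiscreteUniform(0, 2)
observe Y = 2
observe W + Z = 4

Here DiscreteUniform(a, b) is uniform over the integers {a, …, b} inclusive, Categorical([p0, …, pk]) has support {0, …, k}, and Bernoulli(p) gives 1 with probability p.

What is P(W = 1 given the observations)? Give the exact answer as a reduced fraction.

P(W = 1 | obs) = 1/3

Enumerate traces; 9 have nonzero weight after conditioning:
  (Y=2, X=0, Z=2, W=2) weight 1/126
  (Y=2, X=0, Z=3, W=1) weight 1/126
  (Y=2, X=0, Z=4, W=0) weight 1/126
  (Y=2, X=1, Z=2, W=2) weight 1/63
  (Y=2, X=1, Z=3, W=1) weight 1/63
  (Y=2, X=1, Z=4, W=0) weight 1/63
  (Y=2, X=2, Z=2, W=2) weight 2/63
  (Y=2, X=2, Z=3, W=1) weight 2/63
  … 1 more
Group by W:
  weight(W=0) = 1/18
  weight(W=1) = 1/18
  weight(W=2) = 1/18
Total weight = 1/18 + 1/18 + 1/18 = 1/6
P(W=0 | obs) = 1/18 / 1/6 = 1/3
P(W=1 | obs) = 1/18 / 1/6 = 1/3
P(W=2 | obs) = 1/18 / 1/6 = 1/3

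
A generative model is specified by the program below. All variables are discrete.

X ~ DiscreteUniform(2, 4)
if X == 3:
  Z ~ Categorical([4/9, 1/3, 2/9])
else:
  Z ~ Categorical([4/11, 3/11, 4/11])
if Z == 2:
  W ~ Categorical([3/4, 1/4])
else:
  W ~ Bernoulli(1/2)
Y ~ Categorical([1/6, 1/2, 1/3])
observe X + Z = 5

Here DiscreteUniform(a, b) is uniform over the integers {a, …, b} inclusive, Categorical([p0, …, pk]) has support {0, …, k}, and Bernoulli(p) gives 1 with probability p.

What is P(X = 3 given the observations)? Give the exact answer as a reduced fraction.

Enumerate traces; 12 have nonzero weight after conditioning:
  (X=3, Z=2, W=0, Y=0) weight 1/108
  (X=3, Z=2, W=0, Y=1) weight 1/36
  (X=3, Z=2, W=0, Y=2) weight 1/54
  (X=3, Z=2, W=1, Y=0) weight 1/324
  (X=3, Z=2, W=1, Y=1) weight 1/108
  (X=3, Z=2, W=1, Y=2) weight 1/162
  (X=4, Z=1, W=0, Y=0) weight 1/132
  (X=4, Z=1, W=0, Y=1) weight 1/44
  … 4 more
Group by X:
  weight(X=3) = 2/27
  weight(X=4) = 1/11
Total weight = 2/27 + 1/11 = 49/297
P(X=3 | obs) = 2/27 / 49/297 = 22/49
P(X=4 | obs) = 1/11 / 49/297 = 27/49

P(X = 3 | obs) = 22/49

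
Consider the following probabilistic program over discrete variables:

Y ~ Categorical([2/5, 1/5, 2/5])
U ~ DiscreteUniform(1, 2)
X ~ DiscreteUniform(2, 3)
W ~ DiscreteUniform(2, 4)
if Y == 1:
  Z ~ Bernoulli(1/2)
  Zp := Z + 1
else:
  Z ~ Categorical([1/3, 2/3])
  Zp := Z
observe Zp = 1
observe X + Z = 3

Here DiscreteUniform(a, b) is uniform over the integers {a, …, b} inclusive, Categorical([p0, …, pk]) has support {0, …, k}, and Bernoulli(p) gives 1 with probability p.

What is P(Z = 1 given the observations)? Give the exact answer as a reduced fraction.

Enumerate traces; 18 have nonzero weight after conditioning:
  (Y=0, U=1, X=2, W=2, Z=1) weight 1/45
  (Y=0, U=1, X=2, W=3, Z=1) weight 1/45
  (Y=0, U=1, X=2, W=4, Z=1) weight 1/45
  (Y=0, U=2, X=2, W=2, Z=1) weight 1/45
  (Y=0, U=2, X=2, W=3, Z=1) weight 1/45
  (Y=0, U=2, X=2, W=4, Z=1) weight 1/45
  (Y=1, U=1, X=3, W=2, Z=0) weight 1/120
  (Y=1, U=1, X=3, W=3, Z=0) weight 1/120
  … 10 more
Group by Z:
  weight(Z=0) = 1/20
  weight(Z=1) = 4/15
Total weight = 1/20 + 4/15 = 19/60
P(Z=0 | obs) = 1/20 / 19/60 = 3/19
P(Z=1 | obs) = 4/15 / 19/60 = 16/19

P(Z = 1 | obs) = 16/19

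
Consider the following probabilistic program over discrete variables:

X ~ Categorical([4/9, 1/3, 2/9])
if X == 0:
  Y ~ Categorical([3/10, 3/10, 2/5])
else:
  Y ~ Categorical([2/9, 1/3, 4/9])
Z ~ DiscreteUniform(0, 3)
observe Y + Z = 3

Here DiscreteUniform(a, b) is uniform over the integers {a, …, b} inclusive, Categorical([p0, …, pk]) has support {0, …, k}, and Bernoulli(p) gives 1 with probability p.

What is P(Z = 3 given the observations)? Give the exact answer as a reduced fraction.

P(Z = 3 | obs) = 104/405

Enumerate traces; 9 have nonzero weight after conditioning:
  (X=0, Y=0, Z=3) weight 1/30
  (X=0, Y=1, Z=2) weight 1/30
  (X=0, Y=2, Z=1) weight 2/45
  (X=1, Y=0, Z=3) weight 1/54
  (X=1, Y=1, Z=2) weight 1/36
  (X=1, Y=2, Z=1) weight 1/27
  (X=2, Y=0, Z=3) weight 1/81
  (X=2, Y=1, Z=2) weight 1/54
  … 1 more
Group by Z:
  weight(Z=1) = 43/405
  weight(Z=2) = 43/540
  weight(Z=3) = 26/405
Total weight = 43/405 + 43/540 + 26/405 = 1/4
P(Z=1 | obs) = 43/405 / 1/4 = 172/405
P(Z=2 | obs) = 43/540 / 1/4 = 43/135
P(Z=3 | obs) = 26/405 / 1/4 = 104/405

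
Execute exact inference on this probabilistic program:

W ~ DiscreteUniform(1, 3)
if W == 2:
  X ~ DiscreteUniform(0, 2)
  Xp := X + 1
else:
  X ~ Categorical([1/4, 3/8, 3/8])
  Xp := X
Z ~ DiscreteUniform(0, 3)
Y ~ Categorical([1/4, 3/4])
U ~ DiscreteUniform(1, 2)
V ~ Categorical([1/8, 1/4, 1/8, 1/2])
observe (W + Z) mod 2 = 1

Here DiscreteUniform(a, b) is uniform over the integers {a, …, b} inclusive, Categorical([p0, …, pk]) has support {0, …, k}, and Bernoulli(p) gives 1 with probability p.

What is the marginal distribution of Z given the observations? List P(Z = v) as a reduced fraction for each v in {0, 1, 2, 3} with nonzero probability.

P(Z=0) = 1/3, P(Z=1) = 1/6, P(Z=2) = 1/3, P(Z=3) = 1/6

Enumerate traces; 288 have nonzero weight after conditioning:
  (W=1, X=0, Z=0, Y=0, U=1, V=0) weight 1/3072
  (W=1, X=0, Z=0, Y=0, U=1, V=1) weight 1/1536
  (W=1, X=0, Z=0, Y=0, U=1, V=2) weight 1/3072
  (W=1, X=0, Z=0, Y=0, U=1, V=3) weight 1/768
  (W=1, X=0, Z=0, Y=0, U=2, V=0) weight 1/3072
  (W=1, X=0, Z=0, Y=0, U=2, V=1) weight 1/1536
  (W=1, X=0, Z=0, Y=0, U=2, V=2) weight 1/3072
  (W=1, X=0, Z=0, Y=0, U=2, V=3) weight 1/768
  (W=1, X=0, Z=2, Y=0, U=1, V=0) weight 1/3072
  (W=2, X=0, Z=1, Y=0, U=1, V=0) weight 1/2304
  … 278 more
Group by Z:
  weight(Z=0) = 1/6
  weight(Z=1) = 1/12
  weight(Z=2) = 1/6
  weight(Z=3) = 1/12
Total weight = 1/6 + 1/12 + 1/6 + 1/12 = 1/2
P(Z=0 | obs) = 1/6 / 1/2 = 1/3
P(Z=1 | obs) = 1/12 / 1/2 = 1/6
P(Z=2 | obs) = 1/6 / 1/2 = 1/3
P(Z=3 | obs) = 1/12 / 1/2 = 1/6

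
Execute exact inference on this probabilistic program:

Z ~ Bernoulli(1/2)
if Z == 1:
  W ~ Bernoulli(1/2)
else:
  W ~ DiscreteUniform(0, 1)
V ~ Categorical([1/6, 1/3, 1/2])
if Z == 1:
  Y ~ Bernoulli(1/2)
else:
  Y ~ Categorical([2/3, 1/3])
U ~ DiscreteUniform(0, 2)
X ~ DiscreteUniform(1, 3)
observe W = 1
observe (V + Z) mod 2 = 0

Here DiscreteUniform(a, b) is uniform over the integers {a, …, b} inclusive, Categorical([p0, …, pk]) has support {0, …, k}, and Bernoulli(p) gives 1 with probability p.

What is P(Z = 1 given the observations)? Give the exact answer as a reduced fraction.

Enumerate traces; 54 have nonzero weight after conditioning:
  (Z=0, W=1, V=0, Y=0, U=0, X=1) weight 1/324
  (Z=0, W=1, V=0, Y=0, U=0, X=2) weight 1/324
  (Z=0, W=1, V=0, Y=0, U=0, X=3) weight 1/324
  (Z=0, W=1, V=0, Y=0, U=1, X=1) weight 1/324
  (Z=0, W=1, V=0, Y=0, U=1, X=2) weight 1/324
  (Z=0, W=1, V=0, Y=0, U=1, X=3) weight 1/324
  (Z=0, W=1, V=0, Y=0, U=2, X=1) weight 1/324
  (Z=0, W=1, V=0, Y=0, U=2, X=2) weight 1/324
  (Z=1, W=1, V=1, Y=0, U=0, X=1) weight 1/216
  … 45 more
Group by Z:
  weight(Z=0) = 1/6
  weight(Z=1) = 1/12
Total weight = 1/6 + 1/12 = 1/4
P(Z=0 | obs) = 1/6 / 1/4 = 2/3
P(Z=1 | obs) = 1/12 / 1/4 = 1/3

P(Z = 1 | obs) = 1/3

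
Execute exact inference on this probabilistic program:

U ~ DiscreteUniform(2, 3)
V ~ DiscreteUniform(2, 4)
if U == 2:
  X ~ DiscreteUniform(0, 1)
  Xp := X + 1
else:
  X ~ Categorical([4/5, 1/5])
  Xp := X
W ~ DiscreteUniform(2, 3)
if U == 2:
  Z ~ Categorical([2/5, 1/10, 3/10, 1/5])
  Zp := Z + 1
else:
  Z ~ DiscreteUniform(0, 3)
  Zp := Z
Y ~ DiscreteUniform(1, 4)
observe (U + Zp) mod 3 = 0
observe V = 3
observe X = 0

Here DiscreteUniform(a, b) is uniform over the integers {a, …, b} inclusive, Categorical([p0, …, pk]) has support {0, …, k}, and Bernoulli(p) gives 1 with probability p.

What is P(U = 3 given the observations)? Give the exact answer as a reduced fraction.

P(U = 3 | obs) = 4/7

Enumerate traces; 32 have nonzero weight after conditioning:
  (U=2, V=3, X=0, W=2, Z=0, Y=1) weight 1/240
  (U=2, V=3, X=0, W=2, Z=0, Y=2) weight 1/240
  (U=2, V=3, X=0, W=2, Z=0, Y=3) weight 1/240
  (U=2, V=3, X=0, W=2, Z=0, Y=4) weight 1/240
  (U=2, V=3, X=0, W=2, Z=3, Y=1) weight 1/480
  (U=2, V=3, X=0, W=2, Z=3, Y=2) weight 1/480
  (U=2, V=3, X=0, W=2, Z=3, Y=3) weight 1/480
  (U=2, V=3, X=0, W=2, Z=3, Y=4) weight 1/480
  (U=3, V=3, X=0, W=2, Z=0, Y=1) weight 1/240
  … 23 more
Group by U:
  weight(U=2) = 1/20
  weight(U=3) = 1/15
Total weight = 1/20 + 1/15 = 7/60
P(U=2 | obs) = 1/20 / 7/60 = 3/7
P(U=3 | obs) = 1/15 / 7/60 = 4/7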